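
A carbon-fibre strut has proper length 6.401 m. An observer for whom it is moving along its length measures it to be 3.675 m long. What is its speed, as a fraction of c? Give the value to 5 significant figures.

β ≈ 0.81876

γ = L₀/L = 6.401/3.675 = 1.741769
β = √(1 − 1/γ²) = 0.81876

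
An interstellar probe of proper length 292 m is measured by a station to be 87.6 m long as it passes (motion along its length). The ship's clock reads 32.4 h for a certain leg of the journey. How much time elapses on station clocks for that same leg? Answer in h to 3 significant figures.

Δt ≈ 108 h

Length contraction ⇒ γ = L₀/L = 292/87.6 = 3.3333
Time dilation: Δt = γτ₀ = 3.3333 × 32.4 h = 108 h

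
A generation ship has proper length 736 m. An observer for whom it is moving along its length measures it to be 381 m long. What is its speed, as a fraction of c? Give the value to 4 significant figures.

γ = L₀/L = 736/381 = 1.93176
β = √(1 − 1/γ²) = 0.8556

β ≈ 0.8556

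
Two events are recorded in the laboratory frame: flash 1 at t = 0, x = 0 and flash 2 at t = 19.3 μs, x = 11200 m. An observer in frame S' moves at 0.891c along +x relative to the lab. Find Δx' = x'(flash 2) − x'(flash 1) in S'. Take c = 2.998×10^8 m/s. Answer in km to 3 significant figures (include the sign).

Δx' ≈ 13.3 km

γ = 1/√(1 − 0.891²) = 2.2026
Δx' = γ(Δx − vΔt) = 2.2026 × (11200 m − 0.891×(2.998×10^8 m/s)×19.3×10^-6 s)
= 2.2026 × (6044.5 m) = 13.3 km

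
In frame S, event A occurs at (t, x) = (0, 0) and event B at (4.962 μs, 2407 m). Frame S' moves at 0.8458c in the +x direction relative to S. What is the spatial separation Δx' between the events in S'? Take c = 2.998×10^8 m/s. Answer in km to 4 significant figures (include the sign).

Δx' ≈ 2.153 km

γ = 1/√(1 − 0.8458²) = 1.87441
Δx' = γ(Δx − vΔt) = 1.87441 × (2407 m − 0.8458×(2.998×10^8 m/s)×4.962×10^-6 s)
= 1.87441 × (1148.78 m) = 2.153 km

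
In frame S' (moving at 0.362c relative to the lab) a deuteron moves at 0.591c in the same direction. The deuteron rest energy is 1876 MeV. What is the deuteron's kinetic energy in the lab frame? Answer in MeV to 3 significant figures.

K ≈ 1150 MeV

u_lab = (0.591 + 0.362)/(1 + 0.591×0.362) = 0.785046
γ = 1/√(1 − 0.785046²) = 1.6144
K = (γ − 1)m₀c² = (1.6144 − 1) × 1876 = 0.61437 × 1876 = 1150 MeV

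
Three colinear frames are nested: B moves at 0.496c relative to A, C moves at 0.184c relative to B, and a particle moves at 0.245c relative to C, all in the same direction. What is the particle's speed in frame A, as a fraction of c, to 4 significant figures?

u ≈ 0.7531c

Compose boost 2: (0.184 + 0.496)/(1 + 0.184×0.496) = 0.6800/1.09126 = 0.623131
Compose boost 3: (0.245 + 0.623131)/(1 + 0.245×0.623131) = 0.868131/1.15267 = 0.7531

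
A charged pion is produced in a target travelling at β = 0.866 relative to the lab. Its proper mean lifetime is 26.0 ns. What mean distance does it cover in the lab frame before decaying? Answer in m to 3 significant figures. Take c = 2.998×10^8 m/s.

γ = 1/√(1 − 0.866²) = 1.9998
Dilated lifetime: Δt = γτ₀ = 1.9998 × 26.0 ns = 51.995 ns
d = vΔt = 0.866c × 51.995 ns = 2.5963×10^8 m/s × 5.1995×10^-8 s = 13.5 m

d ≈ 13.5 m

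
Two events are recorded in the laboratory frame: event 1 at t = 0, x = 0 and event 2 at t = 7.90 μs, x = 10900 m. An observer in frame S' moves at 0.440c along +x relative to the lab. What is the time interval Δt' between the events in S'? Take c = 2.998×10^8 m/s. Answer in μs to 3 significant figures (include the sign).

γ = 1/√(1 − 0.440²) = 1.1136
Δt' = γ(Δt − vΔx/c²) = 1.1136 × (7.90 μs − 0.440×10900 m / (2.998×10^8 m/s))
= 1.1136 × (-8.0973 μs) = -9.02 μs

Δt' ≈ -9.02 μs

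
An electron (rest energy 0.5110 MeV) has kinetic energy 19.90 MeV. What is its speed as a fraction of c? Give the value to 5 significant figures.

β ≈ 0.99969

γ = 1 + K/(m₀c²) = 1 + 19.90/0.5110 = 39.94325
β = √(1 − 1/γ²) = 0.99969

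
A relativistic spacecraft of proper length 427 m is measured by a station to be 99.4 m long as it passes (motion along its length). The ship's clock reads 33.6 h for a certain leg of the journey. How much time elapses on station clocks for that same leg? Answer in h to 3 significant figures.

Length contraction ⇒ γ = L₀/L = 427/99.4 = 4.2958
Time dilation: Δt = γτ₀ = 4.2958 × 33.6 h = 144 h

Δt ≈ 144 h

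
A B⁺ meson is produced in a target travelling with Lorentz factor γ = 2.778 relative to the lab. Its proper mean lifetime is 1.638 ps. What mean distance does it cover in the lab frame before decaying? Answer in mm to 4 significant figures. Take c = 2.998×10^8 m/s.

β = √(1 − 1/γ²) = √(1 − 1/2.778²) = 0.932963
Dilated lifetime: Δt = γτ₀ = 2.778 × 1.638 ps = 4.55036 ps
d = vΔt = 0.932963c × 4.55036 ps = 2.79702×10^8 m/s × 4.55036×10^-12 s = 1.273 mm

d ≈ 1.273 mm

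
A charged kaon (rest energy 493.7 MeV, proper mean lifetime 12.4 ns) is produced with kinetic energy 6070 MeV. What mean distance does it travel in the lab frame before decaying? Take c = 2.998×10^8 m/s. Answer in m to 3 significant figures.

γ = 1 + K/(m₀c²) = 1 + 6070/493.7 = 13.295
β = √(1 − 1/γ²) = 0.99717
Dilated lifetime: γτ₀ = 13.295 × 12.4 ns = 164.86 ns
d = βc·γτ₀ = 0.99717 × (2.998×10^8 m/s) × 1.6486×10^-7 s = 49.3 m

d ≈ 49.3 m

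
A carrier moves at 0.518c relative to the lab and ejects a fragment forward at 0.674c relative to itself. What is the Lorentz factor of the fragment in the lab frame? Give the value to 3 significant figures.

u_lab = (0.674 + 0.518)/(1 + 0.674×0.518) = 1.192/1.34913 = 0.883531
γ = 1/√(1 − 0.883531²) = 2.14

γ ≈ 2.14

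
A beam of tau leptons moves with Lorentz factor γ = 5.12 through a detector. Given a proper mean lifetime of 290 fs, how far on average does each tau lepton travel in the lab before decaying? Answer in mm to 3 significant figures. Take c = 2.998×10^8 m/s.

β = √(1 − 1/γ²) = √(1 − 1/5.12²) = 0.98074
Dilated lifetime: Δt = γτ₀ = 5.12 × 290 fs = 1484.8 fs
d = vΔt = 0.98074c × 1484.8 fs = 2.9403×10^8 m/s × 1.4848×10^-12 s = 0.437 mm

d ≈ 0.437 mm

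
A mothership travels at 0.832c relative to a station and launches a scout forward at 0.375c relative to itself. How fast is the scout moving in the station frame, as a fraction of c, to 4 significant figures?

Compose boost 2: (0.375 + 0.832)/(1 + 0.375×0.832) = 1.207/1.31200 = 0.9200

u ≈ 0.9200c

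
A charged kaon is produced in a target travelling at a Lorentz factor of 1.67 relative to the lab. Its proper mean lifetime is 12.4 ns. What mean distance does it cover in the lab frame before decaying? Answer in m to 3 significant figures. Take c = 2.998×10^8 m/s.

d ≈ 4.97 m

β = √(1 − 1/γ²) = √(1 − 1/1.67²) = 0.80090
Dilated lifetime: Δt = γτ₀ = 1.67 × 12.4 ns = 20.708 ns
d = vΔt = 0.80090c × 20.708 ns = 2.4011×10^8 m/s × 2.0708×10^-8 s = 4.97 m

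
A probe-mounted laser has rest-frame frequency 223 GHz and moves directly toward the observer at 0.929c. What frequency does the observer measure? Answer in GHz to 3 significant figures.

Relativistic Doppler: f_obs = f_src √((1+β)/(1−β))
= 223 × √(1.9290/0.071000) = 223 × 5.2124 = 1160 GHz

f_obs ≈ 1160 GHz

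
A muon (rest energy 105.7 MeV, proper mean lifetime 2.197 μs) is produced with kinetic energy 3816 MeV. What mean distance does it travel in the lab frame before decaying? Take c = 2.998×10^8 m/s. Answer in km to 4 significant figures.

γ = 1 + K/(m₀c²) = 1 + 3816/105.7 = 37.1022
β = √(1 − 1/γ²) = 0.999637
Dilated lifetime: γτ₀ = 37.1022 × 2.197 μs = 81.5135 μs
d = βc·γτ₀ = 0.999637 × (2.998×10^8 m/s) × 8.15135×10^-5 s = 24.43 km

d ≈ 24.43 km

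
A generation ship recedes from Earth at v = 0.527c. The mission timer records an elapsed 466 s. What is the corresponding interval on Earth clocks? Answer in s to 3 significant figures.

γ = 1/√(1 − 0.527²) = 1.1767
Time dilation: Δt = γτ₀ = 1.1767 × 466 s = 548 s

Δt ≈ 548 s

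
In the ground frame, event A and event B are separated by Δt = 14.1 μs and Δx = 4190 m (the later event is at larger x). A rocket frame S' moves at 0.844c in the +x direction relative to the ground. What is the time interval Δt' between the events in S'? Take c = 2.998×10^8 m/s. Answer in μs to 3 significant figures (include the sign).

γ = 1/√(1 − 0.844²) = 1.8645
Δt' = γ(Δt − vΔx/c²) = 1.8645 × (14.1 μs − 0.844×4190 m / (2.998×10^8 m/s))
= 1.8645 × (2.3043 μs) = 4.30 μs

Δt' ≈ 4.30 μs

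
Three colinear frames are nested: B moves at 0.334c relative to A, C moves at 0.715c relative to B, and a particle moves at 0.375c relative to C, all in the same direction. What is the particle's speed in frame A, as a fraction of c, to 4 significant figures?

u ≈ 0.9273c

Compose boost 2: (0.715 + 0.334)/(1 + 0.715×0.334) = 1.049/1.23881 = 0.846780
Compose boost 3: (0.375 + 0.846780)/(1 + 0.375×0.846780) = 1.22178/1.31754 = 0.9273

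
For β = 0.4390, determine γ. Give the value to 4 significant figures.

γ ≈ 1.113

γ = 1/√(1 − β²) = 1/√(1 − 0.4390²) = 1/√(0.807279) = 1.113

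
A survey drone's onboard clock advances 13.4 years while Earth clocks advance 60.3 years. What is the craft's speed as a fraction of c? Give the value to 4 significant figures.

γ = Δt/τ₀ = 60.3/13.4 = 4.50000
β = √(1 − 1/γ²) = √(1 − 1/4.50000²) = 0.9750

β ≈ 0.9750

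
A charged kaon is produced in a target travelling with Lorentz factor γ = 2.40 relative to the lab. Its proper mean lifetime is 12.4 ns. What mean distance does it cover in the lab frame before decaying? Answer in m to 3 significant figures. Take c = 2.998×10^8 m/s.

β = √(1 − 1/γ²) = √(1 − 1/2.40²) = 0.90906
Dilated lifetime: Δt = γτ₀ = 2.40 × 12.4 ns = 29.760 ns
d = vΔt = 0.90906c × 29.760 ns = 2.7254×10^8 m/s × 2.9760×10^-8 s = 8.11 m

d ≈ 8.11 m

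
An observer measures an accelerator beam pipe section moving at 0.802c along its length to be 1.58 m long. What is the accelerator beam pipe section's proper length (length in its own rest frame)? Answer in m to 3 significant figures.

L₀ ≈ 2.65 m

γ = 1/√(1 − 0.802²) = 1.6741
L₀ = γL = 1.6741 × 1.58 = 2.65 m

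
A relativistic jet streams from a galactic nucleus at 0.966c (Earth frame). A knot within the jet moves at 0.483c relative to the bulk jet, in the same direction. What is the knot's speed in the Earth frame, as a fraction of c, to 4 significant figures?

u ≈ 0.9880c

Relativistic velocity addition: u = (u' + v)/(1 + u'v/c²)
= (0.483 + 0.966)/(1 + 0.483×0.966) = 1.449/1.46658 = 0.9880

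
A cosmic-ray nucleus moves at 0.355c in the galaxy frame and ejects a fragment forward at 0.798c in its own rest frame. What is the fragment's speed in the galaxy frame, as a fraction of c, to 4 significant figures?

u ≈ 0.8985c

Compose boost 2: (0.798 + 0.355)/(1 + 0.798×0.355) = 1.153/1.28329 = 0.8985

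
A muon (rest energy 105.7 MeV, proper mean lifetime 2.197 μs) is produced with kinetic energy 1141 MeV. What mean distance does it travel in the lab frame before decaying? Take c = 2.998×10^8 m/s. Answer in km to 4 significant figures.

γ = 1 + K/(m₀c²) = 1 + 1141/105.7 = 11.7947
β = √(1 − 1/γ²) = 0.996399
Dilated lifetime: γτ₀ = 11.7947 × 2.197 μs = 25.9130 μs
d = βc·γτ₀ = 0.996399 × (2.998×10^8 m/s) × 2.59130×10^-5 s = 7.741 km

d ≈ 7.741 km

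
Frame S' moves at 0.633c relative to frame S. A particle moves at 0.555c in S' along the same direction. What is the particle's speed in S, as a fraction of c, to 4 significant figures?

Relativistic velocity addition: u = (u' + v)/(1 + u'v/c²)
= (0.555 + 0.633)/(1 + 0.555×0.633) = 1.188/1.35132 = 0.8791

u ≈ 0.8791c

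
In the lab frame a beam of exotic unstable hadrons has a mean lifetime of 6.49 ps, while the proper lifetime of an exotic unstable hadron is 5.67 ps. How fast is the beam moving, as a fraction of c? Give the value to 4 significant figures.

β ≈ 0.4866

γ = Δt/τ₀ = 6.49/5.67 = 1.14462
β = √(1 − 1/γ²) = √(1 − 1/1.14462²) = 0.4866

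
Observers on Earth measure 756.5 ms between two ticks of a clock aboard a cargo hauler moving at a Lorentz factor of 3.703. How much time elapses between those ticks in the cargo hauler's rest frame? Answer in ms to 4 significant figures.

τ₀ ≈ 204.3 ms

γ = 3.703 (given)
Proper time: τ₀ = Δt/γ = 756.5/3.703 = 204.3 ms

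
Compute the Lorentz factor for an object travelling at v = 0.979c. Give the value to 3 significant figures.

γ = 1/√(1 − β²) = 1/√(1 − 0.979²) = 1/√(0.041559) = 4.91

γ ≈ 4.91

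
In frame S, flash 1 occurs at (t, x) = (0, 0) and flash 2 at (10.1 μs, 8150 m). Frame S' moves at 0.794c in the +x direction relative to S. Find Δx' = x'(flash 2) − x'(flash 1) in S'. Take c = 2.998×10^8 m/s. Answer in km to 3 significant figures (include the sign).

γ = 1/√(1 − 0.794²) = 1.6450
Δx' = γ(Δx − vΔt) = 1.6450 × (8150 m − 0.794×(2.998×10^8 m/s)×10.1×10^-6 s)
= 1.6450 × (5745.8 m) = 9.45 km

Δx' ≈ 9.45 km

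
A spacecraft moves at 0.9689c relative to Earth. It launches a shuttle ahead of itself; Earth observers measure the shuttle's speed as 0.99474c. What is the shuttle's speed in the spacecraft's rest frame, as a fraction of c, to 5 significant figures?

Inverse velocity addition: u' = (u − v)/(1 − uv/c²)
= (0.99474 − 0.9689)/(1 − 0.99474×0.9689) = 0.025840/0.03619641 = 0.71388

u' ≈ 0.71388c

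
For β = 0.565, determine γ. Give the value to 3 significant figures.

γ ≈ 1.21

γ = 1/√(1 − β²) = 1/√(1 − 0.565²) = 1/√(0.68078) = 1.21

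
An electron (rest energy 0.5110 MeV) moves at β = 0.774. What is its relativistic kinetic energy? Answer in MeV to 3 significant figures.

γ = 1/√(1 − 0.774²) = 1.5793
K = (γ − 1)m₀c² = (1.5793 − 1) × 0.5110 MeV = 0.57932 × 0.5110 MeV = 0.296 MeV

K ≈ 0.296 MeV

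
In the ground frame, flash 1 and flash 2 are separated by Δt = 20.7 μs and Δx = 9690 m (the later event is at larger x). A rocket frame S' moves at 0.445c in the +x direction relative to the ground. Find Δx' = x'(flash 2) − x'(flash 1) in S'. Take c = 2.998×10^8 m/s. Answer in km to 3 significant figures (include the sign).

γ = 1/√(1 − 0.445²) = 1.1167
Δx' = γ(Δx − vΔt) = 1.1167 × (9690 m − 0.445×(2.998×10^8 m/s)×20.7×10^-6 s)
= 1.1167 × (6928.4 m) = 7.74 km

Δx' ≈ 7.74 km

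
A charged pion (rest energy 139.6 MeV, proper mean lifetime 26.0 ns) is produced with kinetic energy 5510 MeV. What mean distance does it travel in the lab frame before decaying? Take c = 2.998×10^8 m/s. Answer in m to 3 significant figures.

γ = 1 + K/(m₀c²) = 1 + 5510/139.6 = 40.470
β = √(1 − 1/γ²) = 0.99969
Dilated lifetime: γτ₀ = 40.470 × 26.0 ns = 1052.2 ns
d = βc·γτ₀ = 0.99969 × (2.998×10^8 m/s) × 1.0522×10^-6 s = 315 m

d ≈ 315 m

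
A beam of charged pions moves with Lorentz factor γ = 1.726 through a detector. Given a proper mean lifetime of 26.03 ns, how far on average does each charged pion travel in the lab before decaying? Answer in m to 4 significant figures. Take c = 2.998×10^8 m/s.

d ≈ 10.98 m

β = √(1 − 1/γ²) = √(1 − 1/1.726²) = 0.815062
Dilated lifetime: Δt = γτ₀ = 1.726 × 26.03 ns = 44.9278 ns
d = vΔt = 0.815062c × 44.9278 ns = 2.44355×10^8 m/s × 4.49278×10^-8 s = 10.98 m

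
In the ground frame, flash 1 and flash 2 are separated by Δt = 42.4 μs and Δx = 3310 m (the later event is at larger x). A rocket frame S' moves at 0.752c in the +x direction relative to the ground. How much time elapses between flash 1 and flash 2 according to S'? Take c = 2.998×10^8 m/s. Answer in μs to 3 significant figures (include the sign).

γ = 1/√(1 − 0.752²) = 1.5171
Δt' = γ(Δt − vΔx/c²) = 1.5171 × (42.4 μs − 0.752×3310 m / (2.998×10^8 m/s))
= 1.5171 × (34.097 μs) = 51.7 μs

Δt' ≈ 51.7 μs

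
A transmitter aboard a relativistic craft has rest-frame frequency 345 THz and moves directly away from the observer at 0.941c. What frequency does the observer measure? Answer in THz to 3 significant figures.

Relativistic Doppler: f_obs = f_src √((1−β)/(1+β))
= 345 × √(0.059000/1.9410) = 345 × 0.17435 = 60.1 THz

f_obs ≈ 60.1 THz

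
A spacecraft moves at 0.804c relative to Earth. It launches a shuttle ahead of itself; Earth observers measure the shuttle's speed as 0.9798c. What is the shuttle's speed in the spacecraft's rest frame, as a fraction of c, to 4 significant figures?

Inverse velocity addition: u' = (u − v)/(1 − uv/c²)
= (0.9798 − 0.804)/(1 − 0.9798×0.804) = 0.1758/0.212241 = 0.8283

u' ≈ 0.8283c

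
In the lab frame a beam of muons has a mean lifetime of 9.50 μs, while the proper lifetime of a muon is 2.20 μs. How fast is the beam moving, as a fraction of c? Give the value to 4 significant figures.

γ = Δt/τ₀ = 9.50/2.20 = 4.31818
β = √(1 − 1/γ²) = √(1 − 1/4.31818²) = 0.9728

β ≈ 0.9728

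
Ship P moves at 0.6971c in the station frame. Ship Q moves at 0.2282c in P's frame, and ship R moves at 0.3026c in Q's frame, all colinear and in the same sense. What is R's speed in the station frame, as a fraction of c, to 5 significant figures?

u ≈ 0.88671c

Compose boost 2: (0.2282 + 0.6971)/(1 + 0.2282×0.6971) = 0.92530/1.159078 = 0.7983068
Compose boost 3: (0.3026 + 0.7983068)/(1 + 0.3026×0.7983068) = 1.100907/1.241568 = 0.88671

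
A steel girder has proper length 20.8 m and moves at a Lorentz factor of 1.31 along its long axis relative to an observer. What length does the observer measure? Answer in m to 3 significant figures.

γ = 1.31 (given)
Length contraction: L = L₀/γ = 20.8/1.31 = 15.9 m

L ≈ 15.9 m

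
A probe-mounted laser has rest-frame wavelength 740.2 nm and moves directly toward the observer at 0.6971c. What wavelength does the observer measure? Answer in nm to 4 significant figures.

λ_obs ≈ 312.7 nm

Relativistic Doppler: λ_obs = λ_src √((1−β)/(1+β))
= 740.2 × √(0.302900/1.69710) = 740.2 × 0.422470 = 312.7 nm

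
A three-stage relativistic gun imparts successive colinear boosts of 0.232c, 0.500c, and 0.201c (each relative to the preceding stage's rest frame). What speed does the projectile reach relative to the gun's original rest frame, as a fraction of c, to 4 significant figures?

Compose boost 2: (0.500 + 0.232)/(1 + 0.500×0.232) = 0.7320/1.11600 = 0.655914
Compose boost 3: (0.201 + 0.655914)/(1 + 0.201×0.655914) = 0.856914/1.13184 = 0.7571

u ≈ 0.7571c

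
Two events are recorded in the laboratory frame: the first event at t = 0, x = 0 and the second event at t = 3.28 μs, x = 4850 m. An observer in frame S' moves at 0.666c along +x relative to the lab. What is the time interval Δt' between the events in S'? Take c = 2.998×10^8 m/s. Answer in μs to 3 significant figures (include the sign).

Δt' ≈ -10.0 μs

γ = 1/√(1 − 0.666²) = 1.3406
Δt' = γ(Δt − vΔx/c²) = 1.3406 × (3.28 μs − 0.666×4850 m / (2.998×10^8 m/s))
= 1.3406 × (-7.4942 μs) = -10.0 μs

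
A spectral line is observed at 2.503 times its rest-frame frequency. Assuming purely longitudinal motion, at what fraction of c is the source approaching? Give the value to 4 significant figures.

β ≈ 0.7247

f_obs/f_src = √((1+β)/(1−β)) = 2.503  ⇒  (1+β)/(1−β) = 6.26501
β = |1 − D²|/(1 + D²) = |1 − 6.26501|/(1 + 6.26501) = 0.7247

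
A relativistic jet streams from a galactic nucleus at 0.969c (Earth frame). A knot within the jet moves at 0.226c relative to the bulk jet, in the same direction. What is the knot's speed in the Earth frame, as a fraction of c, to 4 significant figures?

u ≈ 0.9803c

Relativistic velocity addition: u = (u' + v)/(1 + u'v/c²)
= (0.226 + 0.969)/(1 + 0.226×0.969) = 1.195/1.21899 = 0.9803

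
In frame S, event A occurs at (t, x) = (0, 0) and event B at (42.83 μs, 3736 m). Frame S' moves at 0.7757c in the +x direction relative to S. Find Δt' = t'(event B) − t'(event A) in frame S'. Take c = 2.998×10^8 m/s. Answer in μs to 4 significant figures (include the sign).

Δt' ≈ 52.55 μs

γ = 1/√(1 − 0.7757²) = 1.58453
Δt' = γ(Δt − vΔx/c²) = 1.58453 × (42.83 μs − 0.7757×3736 m / (2.998×10^8 m/s))
= 1.58453 × (33.1635 μs) = 52.55 μs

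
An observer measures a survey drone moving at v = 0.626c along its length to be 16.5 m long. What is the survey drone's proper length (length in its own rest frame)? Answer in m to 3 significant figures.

L₀ ≈ 21.2 m

γ = 1/√(1 − 0.626²) = 1.2823
L₀ = γL = 1.2823 × 16.5 = 21.2 m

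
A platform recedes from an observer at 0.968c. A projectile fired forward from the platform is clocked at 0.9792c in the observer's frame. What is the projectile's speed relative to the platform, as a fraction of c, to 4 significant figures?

u' ≈ 0.2148c

Inverse velocity addition: u' = (u − v)/(1 − uv/c²)
= (0.9792 − 0.968)/(1 − 0.9792×0.968) = 0.01120/0.0521344 = 0.2148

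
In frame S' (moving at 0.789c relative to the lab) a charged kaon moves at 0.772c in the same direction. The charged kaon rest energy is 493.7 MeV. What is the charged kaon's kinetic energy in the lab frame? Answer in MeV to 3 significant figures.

u_lab = (0.772 + 0.789)/(1 + 0.772×0.789) = 0.970103
γ = 1/√(1 − 0.970103²) = 4.1204
K = (γ − 1)m₀c² = (4.1204 − 1) × 493.7 = 3.1204 × 493.7 = 1540 MeV

K ≈ 1540 MeV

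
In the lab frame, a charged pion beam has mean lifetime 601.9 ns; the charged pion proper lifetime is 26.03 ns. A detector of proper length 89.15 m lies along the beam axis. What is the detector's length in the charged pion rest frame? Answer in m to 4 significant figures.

L ≈ 3.855 m

Time dilation ⇒ γ = Δt/τ₀ = 601.9/26.03 = 23.1233
Length contraction: L = L₀/γ = 89.15/23.1233 = 3.855 m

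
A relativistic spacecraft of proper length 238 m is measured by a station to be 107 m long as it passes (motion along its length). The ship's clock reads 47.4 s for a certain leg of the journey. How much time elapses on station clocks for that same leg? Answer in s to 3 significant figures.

Δt ≈ 105 s

Length contraction ⇒ γ = L₀/L = 238/107 = 2.2243
Time dilation: Δt = γτ₀ = 2.2243 × 47.4 s = 105 s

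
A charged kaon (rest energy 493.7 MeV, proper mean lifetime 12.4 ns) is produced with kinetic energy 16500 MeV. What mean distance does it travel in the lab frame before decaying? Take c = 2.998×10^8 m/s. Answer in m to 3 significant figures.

d ≈ 128 m

γ = 1 + K/(m₀c²) = 1 + 16500/493.7 = 34.421
β = √(1 − 1/γ²) = 0.99958
Dilated lifetime: γτ₀ = 34.421 × 12.4 ns = 426.82 ns
d = βc·γτ₀ = 0.99958 × (2.998×10^8 m/s) × 4.2682×10^-7 s = 128 m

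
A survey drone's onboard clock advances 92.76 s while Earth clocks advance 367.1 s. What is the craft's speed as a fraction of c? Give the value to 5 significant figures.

γ = Δt/τ₀ = 367.1/92.76 = 3.957525
β = √(1 − 1/γ²) = √(1 − 1/3.957525²) = 0.96755

β ≈ 0.96755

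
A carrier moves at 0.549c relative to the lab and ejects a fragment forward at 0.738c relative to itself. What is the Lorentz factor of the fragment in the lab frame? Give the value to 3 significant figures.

u_lab = (0.738 + 0.549)/(1 + 0.738×0.549) = 1.287/1.40516 = 0.915909
γ = 1/√(1 − 0.915909²) = 2.49

γ ≈ 2.49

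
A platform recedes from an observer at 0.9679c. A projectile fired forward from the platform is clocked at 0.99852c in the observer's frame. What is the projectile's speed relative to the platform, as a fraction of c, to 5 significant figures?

Inverse velocity addition: u' = (u − v)/(1 − uv/c²)
= (0.99852 − 0.9679)/(1 − 0.99852×0.9679) = 0.030620/0.03353249 = 0.91314

u' ≈ 0.91314c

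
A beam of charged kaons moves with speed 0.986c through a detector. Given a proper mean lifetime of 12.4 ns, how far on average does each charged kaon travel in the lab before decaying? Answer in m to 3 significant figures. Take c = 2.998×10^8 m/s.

d ≈ 22.0 m

γ = 1/√(1 − 0.986²) = 5.9972
Dilated lifetime: Δt = γτ₀ = 5.9972 × 12.4 ns = 74.365 ns
d = vΔt = 0.986c × 74.365 ns = 2.9560×10^8 m/s × 7.4365×10^-8 s = 22.0 m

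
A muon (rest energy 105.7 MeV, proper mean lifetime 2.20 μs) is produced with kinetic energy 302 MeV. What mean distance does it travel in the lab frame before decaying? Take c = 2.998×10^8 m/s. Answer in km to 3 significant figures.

d ≈ 2.46 km

γ = 1 + K/(m₀c²) = 1 + 302/105.7 = 3.8571
β = √(1 − 1/γ²) = 0.96581
Dilated lifetime: γτ₀ = 3.8571 × 2.20 μs = 8.4857 μs
d = βc·γτ₀ = 0.96581 × (2.998×10^8 m/s) × 8.4857×10^-6 s = 2.46 km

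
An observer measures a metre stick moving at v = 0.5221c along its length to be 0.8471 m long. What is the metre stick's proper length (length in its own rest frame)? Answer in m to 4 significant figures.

L₀ ≈ 0.9932 m

γ = 1/√(1 − 0.5221²) = 1.17249
L₀ = γL = 1.17249 × 0.8471 = 0.9932 m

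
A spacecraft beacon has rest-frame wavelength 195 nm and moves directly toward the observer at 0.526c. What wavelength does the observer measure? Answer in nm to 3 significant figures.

Relativistic Doppler: λ_obs = λ_src √((1−β)/(1+β))
= 195 × √(0.47400/1.5260) = 195 × 0.55733 = 109 nm

λ_obs ≈ 109 nm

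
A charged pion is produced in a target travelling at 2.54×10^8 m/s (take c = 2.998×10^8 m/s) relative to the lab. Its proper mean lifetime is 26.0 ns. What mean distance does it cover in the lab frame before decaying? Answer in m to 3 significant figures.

d ≈ 12.4 m

β = v/c = 2.54×10^8 / 2.998×10^8 = 0.84723
γ = 1/√(1 − 0.84723²) = 1.8824
Dilated lifetime: Δt = γτ₀ = 1.8824 × 26.0 ns = 48.944 ns
d = vΔt = 0.84723c × 48.944 ns = 2.5400×10^8 m/s × 4.8944×10^-8 s = 12.4 m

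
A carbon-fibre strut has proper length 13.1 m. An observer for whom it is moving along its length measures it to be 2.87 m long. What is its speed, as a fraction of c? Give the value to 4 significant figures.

β ≈ 0.9757

γ = L₀/L = 13.1/2.87 = 4.56446
β = √(1 − 1/γ²) = 0.9757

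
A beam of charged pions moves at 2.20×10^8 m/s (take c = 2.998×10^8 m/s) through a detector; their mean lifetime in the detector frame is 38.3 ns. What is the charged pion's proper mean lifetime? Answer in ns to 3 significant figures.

β = v/c = 2.20×10^8 / 2.998×10^8 = 0.73382
γ = 1/√(1 − 0.73382²) = 1.4720
Proper time: τ₀ = Δt/γ = 38.3/1.4720 = 26.0 ns

τ₀ ≈ 26.0 ns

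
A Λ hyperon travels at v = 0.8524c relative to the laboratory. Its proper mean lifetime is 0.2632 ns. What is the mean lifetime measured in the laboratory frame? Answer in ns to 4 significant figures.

Δt ≈ 0.5034 ns

γ = 1/√(1 − 0.8524²) = 1.91245
Time dilation: Δt = γτ₀ = 1.91245 × 0.2632 ns = 0.5034 ns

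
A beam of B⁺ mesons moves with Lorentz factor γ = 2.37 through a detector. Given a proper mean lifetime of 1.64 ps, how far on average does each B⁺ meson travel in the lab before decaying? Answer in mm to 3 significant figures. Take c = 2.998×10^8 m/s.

d ≈ 1.06 mm

β = √(1 − 1/γ²) = √(1 − 1/2.37²) = 0.90662
Dilated lifetime: Δt = γτ₀ = 2.37 × 1.64 ps = 3.8868 ps
d = vΔt = 0.90662c × 3.8868 ps = 2.7181×10^8 m/s × 3.8868×10^-12 s = 1.06 mm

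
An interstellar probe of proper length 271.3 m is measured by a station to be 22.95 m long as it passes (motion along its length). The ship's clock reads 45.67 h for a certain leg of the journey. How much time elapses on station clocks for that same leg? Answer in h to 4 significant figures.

Δt ≈ 539.9 h

Length contraction ⇒ γ = L₀/L = 271.3/22.95 = 11.8214
Time dilation: Δt = γτ₀ = 11.8214 × 45.67 h = 539.9 h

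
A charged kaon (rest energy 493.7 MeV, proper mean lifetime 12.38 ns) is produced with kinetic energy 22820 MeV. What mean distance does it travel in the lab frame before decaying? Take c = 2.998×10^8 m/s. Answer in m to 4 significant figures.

γ = 1 + K/(m₀c²) = 1 + 22820/493.7 = 47.2224
β = √(1 − 1/γ²) = 0.999776
Dilated lifetime: γτ₀ = 47.2224 × 12.38 ns = 584.613 ns
d = βc·γτ₀ = 0.999776 × (2.998×10^8 m/s) × 5.84613×10^-7 s = 175.2 m

d ≈ 175.2 m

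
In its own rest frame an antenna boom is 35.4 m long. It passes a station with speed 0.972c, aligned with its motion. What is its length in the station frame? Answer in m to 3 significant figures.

γ = 1/√(1 − 0.972²) = 4.2557
Length contraction: L = L₀/γ = 35.4/4.2557 = 8.32 m

L ≈ 8.32 m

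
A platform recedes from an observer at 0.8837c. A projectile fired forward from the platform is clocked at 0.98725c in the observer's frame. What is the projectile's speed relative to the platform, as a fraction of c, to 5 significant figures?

u' ≈ 0.81173c

Inverse velocity addition: u' = (u − v)/(1 − uv/c²)
= (0.98725 − 0.8837)/(1 − 0.98725×0.8837) = 0.10355/0.1275672 = 0.81173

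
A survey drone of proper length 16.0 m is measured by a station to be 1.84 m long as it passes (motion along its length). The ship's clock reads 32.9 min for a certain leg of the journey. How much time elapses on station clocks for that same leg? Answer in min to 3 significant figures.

Δt ≈ 286 min

Length contraction ⇒ γ = L₀/L = 16.0/1.84 = 8.6957
Time dilation: Δt = γτ₀ = 8.6957 × 32.9 min = 286 min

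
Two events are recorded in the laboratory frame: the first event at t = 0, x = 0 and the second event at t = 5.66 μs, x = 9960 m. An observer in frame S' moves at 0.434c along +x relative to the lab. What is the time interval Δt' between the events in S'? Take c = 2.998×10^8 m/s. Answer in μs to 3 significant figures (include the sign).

Δt' ≈ -9.72 μs

γ = 1/√(1 − 0.434²) = 1.1100
Δt' = γ(Δt − vΔx/c²) = 1.1100 × (5.66 μs − 0.434×9960 m / (2.998×10^8 m/s))
= 1.1100 × (-8.7584 μs) = -9.72 μs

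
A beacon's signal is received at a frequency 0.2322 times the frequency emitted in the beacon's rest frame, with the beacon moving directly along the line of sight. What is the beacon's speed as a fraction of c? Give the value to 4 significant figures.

β ≈ 0.8977

f_obs/f_src = √((1−β)/(1+β)) = 0.2322  ⇒  (1−β)/(1+β) = 0.0539168
β = |1 − D²|/(1 + D²) = |1 − 0.0539168|/(1 + 0.0539168) = 0.8977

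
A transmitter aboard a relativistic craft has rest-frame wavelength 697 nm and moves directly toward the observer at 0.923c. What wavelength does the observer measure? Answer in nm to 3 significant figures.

λ_obs ≈ 139 nm

Relativistic Doppler: λ_obs = λ_src √((1−β)/(1+β))
= 697 × √(0.077000/1.9230) = 697 × 0.20010 = 139 nm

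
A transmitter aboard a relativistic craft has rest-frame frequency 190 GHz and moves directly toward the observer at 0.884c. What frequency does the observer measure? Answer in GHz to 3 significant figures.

Relativistic Doppler: f_obs = f_src √((1+β)/(1−β))
= 190 × √(1.8840/0.11600) = 190 × 4.0301 = 766 GHz

f_obs ≈ 766 GHz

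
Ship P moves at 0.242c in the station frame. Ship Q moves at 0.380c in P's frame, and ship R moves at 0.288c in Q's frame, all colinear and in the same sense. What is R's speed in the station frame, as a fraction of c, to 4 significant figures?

Compose boost 2: (0.380 + 0.242)/(1 + 0.380×0.242) = 0.6220/1.09196 = 0.569618
Compose boost 3: (0.288 + 0.569618)/(1 + 0.288×0.569618) = 0.857618/1.16405 = 0.7368

u ≈ 0.7368c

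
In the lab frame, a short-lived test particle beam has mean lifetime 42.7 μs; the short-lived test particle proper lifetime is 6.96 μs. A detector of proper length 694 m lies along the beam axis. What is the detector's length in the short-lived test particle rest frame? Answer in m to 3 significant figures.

L ≈ 113 m

Time dilation ⇒ γ = Δt/τ₀ = 42.7/6.96 = 6.1351
Length contraction: L = L₀/γ = 694/6.1351 = 113 m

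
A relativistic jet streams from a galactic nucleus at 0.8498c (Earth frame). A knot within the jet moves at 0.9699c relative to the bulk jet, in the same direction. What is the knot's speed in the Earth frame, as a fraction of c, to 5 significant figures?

Relativistic velocity addition: u = (u' + v)/(1 + u'v/c²)
= (0.9699 + 0.8498)/(1 + 0.9699×0.8498) = 1.8197/1.824221 = 0.99752

u ≈ 0.99752c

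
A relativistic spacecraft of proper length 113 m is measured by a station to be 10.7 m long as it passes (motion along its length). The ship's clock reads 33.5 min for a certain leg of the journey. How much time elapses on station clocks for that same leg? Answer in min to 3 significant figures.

Length contraction ⇒ γ = L₀/L = 113/10.7 = 10.561
Time dilation: Δt = γτ₀ = 10.561 × 33.5 min = 354 min

Δt ≈ 354 min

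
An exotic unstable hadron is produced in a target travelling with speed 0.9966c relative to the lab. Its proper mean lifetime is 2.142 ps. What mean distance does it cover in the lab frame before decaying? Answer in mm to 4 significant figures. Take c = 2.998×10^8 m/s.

d ≈ 7.768 mm

γ = 1/√(1 − 0.9966²) = 12.1371
Dilated lifetime: Δt = γτ₀ = 12.1371 × 2.142 ps = 25.9977 ps
d = vΔt = 0.9966c × 25.9977 ps = 2.98781×10^8 m/s × 2.59977×10^-11 s = 7.768 mm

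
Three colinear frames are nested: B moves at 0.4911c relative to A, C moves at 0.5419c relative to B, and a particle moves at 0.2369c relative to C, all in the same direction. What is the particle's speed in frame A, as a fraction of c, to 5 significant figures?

u ≈ 0.88225c

Compose boost 2: (0.5419 + 0.4911)/(1 + 0.5419×0.4911) = 1.0330/1.266127 = 0.8158739
Compose boost 3: (0.2369 + 0.8158739)/(1 + 0.2369×0.8158739) = 1.052774/1.193281 = 0.88225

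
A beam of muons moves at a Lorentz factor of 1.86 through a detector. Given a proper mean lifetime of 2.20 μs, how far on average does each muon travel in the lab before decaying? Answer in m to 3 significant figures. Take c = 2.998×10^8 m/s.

d ≈ 1030 m

β = √(1 − 1/γ²) = √(1 − 1/1.86²) = 0.84318
Dilated lifetime: Δt = γτ₀ = 1.86 × 2.20 μs = 4.0920 μs
d = vΔt = 0.84318c × 4.0920 μs = 2.5278×10^8 m/s × 4.0920×10^-6 s = 1030 m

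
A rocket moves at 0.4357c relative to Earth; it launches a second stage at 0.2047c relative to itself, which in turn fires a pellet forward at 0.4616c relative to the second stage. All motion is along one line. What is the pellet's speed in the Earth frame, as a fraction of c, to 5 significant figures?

Compose boost 2: (0.2047 + 0.4357)/(1 + 0.2047×0.4357) = 0.64040/1.089188 = 0.5879611
Compose boost 3: (0.4616 + 0.5879611)/(1 + 0.4616×0.5879611) = 1.049561/1.271403 = 0.82551

u ≈ 0.82551c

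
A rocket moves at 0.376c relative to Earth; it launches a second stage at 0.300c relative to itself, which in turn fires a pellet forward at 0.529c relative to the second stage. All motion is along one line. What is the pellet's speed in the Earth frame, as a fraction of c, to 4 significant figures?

Compose boost 2: (0.300 + 0.376)/(1 + 0.300×0.376) = 0.6760/1.11280 = 0.607477
Compose boost 3: (0.529 + 0.607477)/(1 + 0.529×0.607477) = 1.13648/1.32136 = 0.8601

u ≈ 0.8601c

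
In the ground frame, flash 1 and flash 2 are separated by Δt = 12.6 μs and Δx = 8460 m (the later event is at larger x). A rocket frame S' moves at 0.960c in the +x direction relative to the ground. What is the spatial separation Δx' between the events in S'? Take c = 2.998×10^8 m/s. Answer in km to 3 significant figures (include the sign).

γ = 1/√(1 − 0.960²) = 3.5714
Δx' = γ(Δx − vΔt) = 3.5714 × (8460 m − 0.960×(2.998×10^8 m/s)×12.6×10^-6 s)
= 3.5714 × (4833.6 m) = 17.3 km

Δx' ≈ 17.3 km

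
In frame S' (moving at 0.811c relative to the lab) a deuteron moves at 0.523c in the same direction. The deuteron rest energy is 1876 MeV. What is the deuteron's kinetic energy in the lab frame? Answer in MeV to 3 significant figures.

K ≈ 3480 MeV

u_lab = (0.523 + 0.811)/(1 + 0.523×0.811) = 0.936697
γ = 1/√(1 − 0.936697²) = 2.8560
K = (γ − 1)m₀c² = (2.8560 − 1) × 1876 = 1.8560 × 1876 = 3480 MeV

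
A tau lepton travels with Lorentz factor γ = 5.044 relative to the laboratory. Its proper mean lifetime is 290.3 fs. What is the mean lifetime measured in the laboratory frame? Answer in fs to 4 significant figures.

Δt ≈ 1464 fs

γ = 5.044 (given)
Time dilation: Δt = γτ₀ = 5.044 × 290.3 fs = 1464 fs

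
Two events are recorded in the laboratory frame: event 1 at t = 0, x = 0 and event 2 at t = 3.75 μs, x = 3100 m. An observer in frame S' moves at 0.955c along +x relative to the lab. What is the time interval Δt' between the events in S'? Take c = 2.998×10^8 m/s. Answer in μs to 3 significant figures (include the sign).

γ = 1/√(1 − 0.955²) = 3.3715
Δt' = γ(Δt − vΔx/c²) = 3.3715 × (3.75 μs − 0.955×3100 m / (2.998×10^8 m/s))
= 3.3715 × (-6.1249 μs) = -20.7 μs

Δt' ≈ -20.7 μs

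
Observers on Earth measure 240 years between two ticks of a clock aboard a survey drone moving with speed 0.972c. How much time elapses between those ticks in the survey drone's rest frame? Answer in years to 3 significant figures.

τ₀ ≈ 56.4 years

γ = 1/√(1 − 0.972²) = 4.2557
Proper time: τ₀ = Δt/γ = 240/4.2557 = 56.4 years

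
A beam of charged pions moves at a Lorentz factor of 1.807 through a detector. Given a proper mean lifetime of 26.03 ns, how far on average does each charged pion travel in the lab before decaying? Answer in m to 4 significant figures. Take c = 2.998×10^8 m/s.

β = √(1 − 1/γ²) = √(1 − 1/1.807²) = 0.832913
Dilated lifetime: Δt = γτ₀ = 1.807 × 26.03 ns = 47.0362 ns
d = vΔt = 0.832913c × 47.0362 ns = 2.49707×10^8 m/s × 4.70362×10^-8 s = 11.75 m

d ≈ 11.75 m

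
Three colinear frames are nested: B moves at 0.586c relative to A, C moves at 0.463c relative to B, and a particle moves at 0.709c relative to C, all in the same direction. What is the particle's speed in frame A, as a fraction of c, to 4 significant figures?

Compose boost 2: (0.463 + 0.586)/(1 + 0.463×0.586) = 1.049/1.27132 = 0.825128
Compose boost 3: (0.709 + 0.825128)/(1 + 0.709×0.825128) = 1.53413/1.58502 = 0.9679

u ≈ 0.9679c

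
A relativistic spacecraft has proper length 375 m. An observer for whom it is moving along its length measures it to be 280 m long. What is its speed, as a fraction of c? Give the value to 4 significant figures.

β ≈ 0.6652

γ = L₀/L = 375/280 = 1.33929
β = √(1 − 1/γ²) = 0.6652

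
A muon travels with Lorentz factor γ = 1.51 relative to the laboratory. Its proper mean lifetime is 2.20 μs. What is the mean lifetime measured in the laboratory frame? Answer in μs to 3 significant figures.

Δt ≈ 3.32 μs

γ = 1.51 (given)
Time dilation: Δt = γτ₀ = 1.51 × 2.20 μs = 3.32 μs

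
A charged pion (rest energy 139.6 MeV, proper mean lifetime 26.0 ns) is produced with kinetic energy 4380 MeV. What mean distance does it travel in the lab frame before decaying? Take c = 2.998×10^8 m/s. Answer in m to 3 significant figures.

γ = 1 + K/(m₀c²) = 1 + 4380/139.6 = 32.375
β = √(1 − 1/γ²) = 0.99952
Dilated lifetime: γτ₀ = 32.375 × 26.0 ns = 841.76 ns
d = βc·γτ₀ = 0.99952 × (2.998×10^8 m/s) × 8.4176×10^-7 s = 252 m

d ≈ 252 m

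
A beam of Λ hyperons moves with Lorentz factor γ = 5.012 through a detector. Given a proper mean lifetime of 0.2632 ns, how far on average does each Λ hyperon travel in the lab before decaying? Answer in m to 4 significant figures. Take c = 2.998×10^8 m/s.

β = √(1 − 1/γ²) = √(1 − 1/5.012²) = 0.979894
Dilated lifetime: Δt = γτ₀ = 5.012 × 0.2632 ns = 1.31916 ns
d = vΔt = 0.979894c × 1.31916 ns = 2.93772×10^8 m/s × 1.31916×10^-9 s = 0.3875 m

d ≈ 0.3875 m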